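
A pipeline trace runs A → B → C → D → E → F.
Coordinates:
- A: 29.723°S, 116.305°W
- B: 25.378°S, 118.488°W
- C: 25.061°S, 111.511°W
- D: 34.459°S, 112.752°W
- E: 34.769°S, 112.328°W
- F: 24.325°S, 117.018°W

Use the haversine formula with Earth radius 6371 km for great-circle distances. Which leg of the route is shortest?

D–E

Leg distances:
A→B: 528.9 km
B→C: 702.7 km
C→D: 1051.8 km
D→E: 51.9 km
E→F: 1246.3 km
The shortest leg is D–E at 51.9 km.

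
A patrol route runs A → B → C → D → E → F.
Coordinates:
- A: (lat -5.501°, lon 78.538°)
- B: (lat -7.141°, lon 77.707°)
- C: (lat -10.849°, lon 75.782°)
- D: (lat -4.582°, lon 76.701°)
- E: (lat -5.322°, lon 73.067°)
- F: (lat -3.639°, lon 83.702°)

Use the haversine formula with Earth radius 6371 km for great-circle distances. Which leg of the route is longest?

Leg distances:
A→B: 204.2 km
B→C: 463.3 km
C→D: 704.2 km
D→E: 410.9 km
E→F: 1193.7 km
The longest leg is E–F at 1193.7 km.

E–F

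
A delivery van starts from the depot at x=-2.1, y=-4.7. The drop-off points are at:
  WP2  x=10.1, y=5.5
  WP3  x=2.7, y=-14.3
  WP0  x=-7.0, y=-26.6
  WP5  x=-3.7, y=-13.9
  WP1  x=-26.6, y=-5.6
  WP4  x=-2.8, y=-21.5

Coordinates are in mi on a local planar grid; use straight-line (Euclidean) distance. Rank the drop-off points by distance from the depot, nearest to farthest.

WP5, WP3, WP2, WP4, WP0, WP1

Distances from the depot:
WP5 x=-3.7, y=-13.9: 9.3 mi
WP3 x=2.7, y=-14.3: 10.7 mi
WP2 x=10.1, y=5.5: 15.9 mi
WP4 x=-2.8, y=-21.5: 16.8 mi
WP0 x=-7.0, y=-26.6: 22.4 mi
WP1 x=-26.6, y=-5.6: 24.5 mi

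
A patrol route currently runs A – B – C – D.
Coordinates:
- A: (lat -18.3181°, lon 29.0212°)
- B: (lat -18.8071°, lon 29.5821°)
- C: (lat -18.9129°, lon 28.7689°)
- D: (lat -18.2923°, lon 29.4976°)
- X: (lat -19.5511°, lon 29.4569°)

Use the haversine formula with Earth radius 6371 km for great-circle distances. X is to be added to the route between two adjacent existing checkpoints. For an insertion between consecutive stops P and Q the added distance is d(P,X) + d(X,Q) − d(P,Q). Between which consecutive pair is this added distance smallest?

between B and C

Added distance for inserting X between each consecutive pair:
A–B: 148.0 km
B–C: 98.7 km
C–D: 138.1 km
Smallest added distance is 98.7 km, inserting between B and C.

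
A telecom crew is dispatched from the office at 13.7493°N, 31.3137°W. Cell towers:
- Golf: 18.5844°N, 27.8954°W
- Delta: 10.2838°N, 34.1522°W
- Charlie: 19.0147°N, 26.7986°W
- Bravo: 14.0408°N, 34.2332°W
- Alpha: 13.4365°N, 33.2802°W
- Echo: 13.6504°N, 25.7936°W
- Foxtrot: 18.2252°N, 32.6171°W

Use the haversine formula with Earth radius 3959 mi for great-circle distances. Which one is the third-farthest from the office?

Echo

Distance to each, sorted:
Charlie: 471.0 mi
Golf: 403.8 mi
Echo: 370.6 mi
Foxtrot: 321.2 mi
Delta: 306.8 mi
Bravo: 196.9 mi
Alpha: 133.8 mi
The third-farthest is Echo at 370.6 mi.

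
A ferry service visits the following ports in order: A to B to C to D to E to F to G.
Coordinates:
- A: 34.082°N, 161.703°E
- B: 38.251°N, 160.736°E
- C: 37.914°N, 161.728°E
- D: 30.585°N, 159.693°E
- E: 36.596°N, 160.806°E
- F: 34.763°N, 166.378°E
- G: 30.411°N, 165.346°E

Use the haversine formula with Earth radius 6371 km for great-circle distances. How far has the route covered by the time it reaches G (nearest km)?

3115 km

Leg distances:
A→B: 471.6 km  (cumulative 471.6 km)
B→C: 94.6 km  (cumulative 566.2 km)
C→D: 836.1 km  (cumulative 1402.3 km)
D→E: 676.3 km  (cumulative 2078.5 km)
E→F: 542.9 km  (cumulative 2621.4 km)
F→G: 493.5 km  (cumulative 3114.9 km)
Cumulative distance at G ≈ 3115 km.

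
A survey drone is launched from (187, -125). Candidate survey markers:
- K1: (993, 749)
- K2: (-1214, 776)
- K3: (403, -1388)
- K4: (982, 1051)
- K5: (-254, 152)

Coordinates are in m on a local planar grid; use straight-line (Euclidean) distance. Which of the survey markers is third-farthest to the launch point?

Distances from the launch point ((187, -125)):
K2: 1665.7 m
K4: 1419.5 m
K3: 1281.3 m
K1: 1188.9 m
K5: 520.8 m
The third-farthest is K3 at 1281.3 m.

K3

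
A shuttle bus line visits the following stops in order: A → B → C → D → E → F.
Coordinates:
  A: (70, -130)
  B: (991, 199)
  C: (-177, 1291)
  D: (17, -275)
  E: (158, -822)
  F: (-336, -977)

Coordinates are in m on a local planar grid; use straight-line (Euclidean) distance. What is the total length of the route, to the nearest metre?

5238 m

Leg distances:
A→B: 978.0 m  (cumulative 978.0 m)
B→C: 1599.0 m  (cumulative 2577.0 m)
C→D: 1578.0 m  (cumulative 4154.9 m)
D→E: 564.9 m  (cumulative 4719.8 m)
E→F: 517.7 m  (cumulative 5237.6 m)
Total route length ≈ 5238 m.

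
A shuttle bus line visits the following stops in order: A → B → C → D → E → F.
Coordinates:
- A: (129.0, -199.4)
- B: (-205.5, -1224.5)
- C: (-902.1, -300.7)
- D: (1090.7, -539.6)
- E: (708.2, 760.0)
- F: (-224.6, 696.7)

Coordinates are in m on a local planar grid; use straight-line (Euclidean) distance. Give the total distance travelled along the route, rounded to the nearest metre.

6532 m

Leg distances:
A→B: 1078.3 m  (cumulative 1078.3 m)
B→C: 1157.0 m  (cumulative 2235.3 m)
C→D: 2007.1 m  (cumulative 4242.4 m)
D→E: 1354.7 m  (cumulative 5597.1 m)
E→F: 934.9 m  (cumulative 6532.0 m)
Total route length ≈ 6532 m.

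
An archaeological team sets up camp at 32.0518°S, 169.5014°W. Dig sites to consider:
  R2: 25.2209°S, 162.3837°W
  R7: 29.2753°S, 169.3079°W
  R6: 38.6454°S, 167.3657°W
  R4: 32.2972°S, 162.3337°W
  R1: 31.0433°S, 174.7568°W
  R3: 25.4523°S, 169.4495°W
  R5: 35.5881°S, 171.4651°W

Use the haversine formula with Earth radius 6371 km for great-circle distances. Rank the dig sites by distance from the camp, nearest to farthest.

Distance from the camp at 32.0518°S, 169.5014°W to each:
R7 29.2753°S, 169.3079°W: 309.3 km
R5 35.5881°S, 171.4651°W: 433.0 km
R1 31.0433°S, 174.7568°W: 510.4 km
R4 32.2972°S, 162.3337°W: 675.0 km
R3 25.4523°S, 169.4495°W: 733.8 km
R6 38.6454°S, 167.3657°W: 758.3 km
R2 25.2209°S, 162.3837°W: 1028.7 km

R7, R5, R1, R4, R3, R6, R2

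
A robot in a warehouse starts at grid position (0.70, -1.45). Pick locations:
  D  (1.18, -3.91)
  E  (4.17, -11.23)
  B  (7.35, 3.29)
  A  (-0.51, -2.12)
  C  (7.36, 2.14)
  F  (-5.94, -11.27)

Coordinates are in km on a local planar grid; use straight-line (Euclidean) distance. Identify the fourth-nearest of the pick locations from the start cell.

B

Distances from the start cell ((0.70, -1.45)):
A: 1.4 km
D: 2.5 km
C: 7.6 km
B: 8.2 km
E: 10.4 km
F: 11.9 km
The fourth-nearest is B at 8.2 km.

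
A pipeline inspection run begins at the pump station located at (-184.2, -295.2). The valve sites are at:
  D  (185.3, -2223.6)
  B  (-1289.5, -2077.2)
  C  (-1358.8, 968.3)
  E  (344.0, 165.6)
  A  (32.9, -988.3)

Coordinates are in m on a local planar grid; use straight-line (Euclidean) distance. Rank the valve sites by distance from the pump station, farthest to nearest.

Distances from the pump station:
B (-1289.5, -2077.2): 2097.0 m
D (185.3, -2223.6): 1963.5 m
C (-1358.8, 968.3): 1725.1 m
A (32.9, -988.3): 726.3 m
E (344.0, 165.6): 701.0 m

B, D, C, A, E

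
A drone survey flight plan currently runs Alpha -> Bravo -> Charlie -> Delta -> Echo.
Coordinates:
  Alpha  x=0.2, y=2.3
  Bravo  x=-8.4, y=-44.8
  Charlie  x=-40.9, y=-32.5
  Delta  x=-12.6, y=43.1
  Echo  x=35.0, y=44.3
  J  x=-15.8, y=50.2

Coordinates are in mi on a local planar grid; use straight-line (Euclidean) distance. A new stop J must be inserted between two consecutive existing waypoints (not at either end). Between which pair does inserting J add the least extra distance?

between Delta and Echo

Added distance for inserting J between each consecutive pair:
Alpha–Bravo: 97.9 mi
Bravo–Charlie: 147.0 mi
Charlie–Delta: 13.5 mi
Delta–Echo: 11.3 mi
Smallest added distance is 11.3 mi, inserting between Delta and Echo.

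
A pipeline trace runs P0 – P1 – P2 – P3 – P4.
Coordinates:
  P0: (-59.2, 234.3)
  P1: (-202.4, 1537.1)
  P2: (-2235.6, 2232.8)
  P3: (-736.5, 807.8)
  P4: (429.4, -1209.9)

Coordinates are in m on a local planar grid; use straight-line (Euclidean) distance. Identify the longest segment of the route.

Leg distances:
P0→P1: 1310.6 m
P1→P2: 2148.9 m
P2→P3: 2068.3 m
P3→P4: 2330.3 m
The longest leg is P3–P4 at 2330.3 m.

P3–P4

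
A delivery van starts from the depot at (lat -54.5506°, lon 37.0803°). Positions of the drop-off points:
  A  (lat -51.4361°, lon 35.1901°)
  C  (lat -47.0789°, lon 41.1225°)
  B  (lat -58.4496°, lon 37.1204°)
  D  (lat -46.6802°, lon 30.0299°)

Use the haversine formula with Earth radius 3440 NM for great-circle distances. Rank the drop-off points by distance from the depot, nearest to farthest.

Computing each great-circle distance from (lat -54.5506°, lon 37.0803°):
A (lat -51.4361°, lon 35.1901°): 199.1 NM
B (lat -58.4496°, lon 37.1204°): 234.1 NM
C (lat -47.0789°, lon 41.1225°): 473.9 NM
D (lat -46.6802°, lon 30.0299°): 542.9 NM

A, B, C, D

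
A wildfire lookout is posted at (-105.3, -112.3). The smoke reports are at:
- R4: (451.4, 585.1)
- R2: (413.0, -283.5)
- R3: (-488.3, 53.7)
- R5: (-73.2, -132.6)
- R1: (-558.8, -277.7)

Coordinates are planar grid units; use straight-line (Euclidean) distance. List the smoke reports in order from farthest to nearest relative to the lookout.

R4, R2, R1, R3, R5

Distance from the lookout at (-105.3, -112.3) to each:
R4 (451.4, 585.1): 892.3
R2 (413.0, -283.5): 545.8
R1 (-558.8, -277.7): 482.7
R3 (-488.3, 53.7): 417.4
R5 (-73.2, -132.6): 38.0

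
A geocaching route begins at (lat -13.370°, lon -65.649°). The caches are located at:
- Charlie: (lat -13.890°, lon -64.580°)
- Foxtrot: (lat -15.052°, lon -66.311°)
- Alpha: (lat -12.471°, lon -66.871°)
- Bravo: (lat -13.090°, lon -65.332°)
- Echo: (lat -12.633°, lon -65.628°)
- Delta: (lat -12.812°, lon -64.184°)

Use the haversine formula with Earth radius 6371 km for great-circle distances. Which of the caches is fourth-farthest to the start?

Distances from the start ((lat -13.370°, lon -65.649°)):
Foxtrot: 200.2 km
Delta: 170.4 km
Alpha: 165.9 km
Charlie: 129.2 km
Echo: 82.0 km
Bravo: 46.3 km
The fourth-farthest is Charlie at 129.2 km.

Charlie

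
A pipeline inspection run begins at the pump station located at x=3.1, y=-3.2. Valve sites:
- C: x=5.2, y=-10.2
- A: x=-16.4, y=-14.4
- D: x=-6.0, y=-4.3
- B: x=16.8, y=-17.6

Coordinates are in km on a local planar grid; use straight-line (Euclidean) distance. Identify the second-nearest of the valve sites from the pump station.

Distance to each, sorted:
C: 7.3 km
D: 9.2 km
B: 19.9 km
A: 22.5 km
The second-nearest is D at 9.2 km.

D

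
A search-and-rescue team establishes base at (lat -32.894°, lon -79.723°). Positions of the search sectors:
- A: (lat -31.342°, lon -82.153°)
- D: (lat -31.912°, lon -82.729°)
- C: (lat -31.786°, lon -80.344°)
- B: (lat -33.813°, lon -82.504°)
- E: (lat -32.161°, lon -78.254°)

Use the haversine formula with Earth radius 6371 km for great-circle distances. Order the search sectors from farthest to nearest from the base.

D, A, B, E, C

Computing each great-circle distance from (lat -32.894°, lon -79.723°):
D (lat -31.912°, lon -82.729°): 302.6 km
A (lat -31.342°, lon -82.153°): 286.6 km
B (lat -33.813°, lon -82.504°): 277.8 km
E (lat -32.161°, lon -78.254°): 160.0 km
C (lat -31.786°, lon -80.344°): 136.3 km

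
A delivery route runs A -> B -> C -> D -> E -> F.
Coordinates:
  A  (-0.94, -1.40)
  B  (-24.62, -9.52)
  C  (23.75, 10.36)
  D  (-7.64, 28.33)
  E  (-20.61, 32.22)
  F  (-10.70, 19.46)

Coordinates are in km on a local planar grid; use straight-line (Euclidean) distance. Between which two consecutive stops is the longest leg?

Leg distances:
A→B: 25.0 km
B→C: 52.3 km
C→D: 36.2 km
D→E: 13.5 km
E→F: 16.2 km
The longest leg is B–C at 52.3 km.

B–C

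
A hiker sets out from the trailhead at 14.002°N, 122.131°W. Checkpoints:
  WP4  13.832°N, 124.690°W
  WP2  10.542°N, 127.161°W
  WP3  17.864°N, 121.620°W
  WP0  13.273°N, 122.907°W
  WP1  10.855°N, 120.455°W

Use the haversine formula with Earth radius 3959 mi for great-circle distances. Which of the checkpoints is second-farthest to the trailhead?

Distance to each, sorted:
WP2: 415.3 mi
WP3: 269.0 mi
WP1: 245.1 mi
WP4: 172.0 mi
WP0: 72.5 mi
The second-farthest is WP3 at 269.0 mi.

WP3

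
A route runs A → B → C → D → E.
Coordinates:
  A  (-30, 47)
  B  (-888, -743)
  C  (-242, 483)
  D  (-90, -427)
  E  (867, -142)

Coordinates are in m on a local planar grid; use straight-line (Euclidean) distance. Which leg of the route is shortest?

Leg distances:
A→B: 1166.3 m
B→C: 1385.8 m
C→D: 922.6 m
D→E: 998.5 m
The shortest leg is C–D at 922.6 m.

C–D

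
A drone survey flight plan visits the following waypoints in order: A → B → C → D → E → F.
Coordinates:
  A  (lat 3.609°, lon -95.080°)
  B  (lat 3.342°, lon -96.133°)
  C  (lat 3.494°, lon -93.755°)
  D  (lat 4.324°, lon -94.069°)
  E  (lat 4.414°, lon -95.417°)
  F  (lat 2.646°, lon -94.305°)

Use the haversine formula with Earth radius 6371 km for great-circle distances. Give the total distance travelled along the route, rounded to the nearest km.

Leg distances:
A→B: 120.6 km  (cumulative 120.6 km)
B→C: 264.5 km  (cumulative 385.1 km)
C→D: 98.6 km  (cumulative 483.7 km)
D→E: 149.8 km  (cumulative 633.5 km)
E→F: 232.1 km  (cumulative 865.6 km)
Total route length ≈ 866 km.

866 km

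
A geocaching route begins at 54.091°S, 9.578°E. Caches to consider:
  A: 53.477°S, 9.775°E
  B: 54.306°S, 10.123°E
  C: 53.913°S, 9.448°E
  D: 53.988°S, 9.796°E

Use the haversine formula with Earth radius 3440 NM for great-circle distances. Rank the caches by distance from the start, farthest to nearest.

A, B, C, D

Distance from the start at 54.091°S, 9.578°E to each:
A 53.477°S, 9.775°E: 37.5 NM
B 54.306°S, 10.123°E: 23.1 NM
C 53.913°S, 9.448°E: 11.6 NM
D 53.988°S, 9.796°E: 9.9 NM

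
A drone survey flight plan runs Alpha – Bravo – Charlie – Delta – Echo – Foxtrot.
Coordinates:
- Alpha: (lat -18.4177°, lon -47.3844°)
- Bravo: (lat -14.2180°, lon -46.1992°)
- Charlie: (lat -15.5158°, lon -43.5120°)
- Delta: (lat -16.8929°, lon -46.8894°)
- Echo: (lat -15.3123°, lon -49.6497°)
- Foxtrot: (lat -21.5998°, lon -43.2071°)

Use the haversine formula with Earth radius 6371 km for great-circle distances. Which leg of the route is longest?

Leg distances:
Alpha→Bravo: 483.8 km
Bravo→Charlie: 322.8 km
Charlie→Delta: 391.8 km
Delta→Echo: 343.3 km
Echo→Foxtrot: 974.6 km
The longest leg is Echo–Foxtrot at 974.6 km.

Echo–Foxtrot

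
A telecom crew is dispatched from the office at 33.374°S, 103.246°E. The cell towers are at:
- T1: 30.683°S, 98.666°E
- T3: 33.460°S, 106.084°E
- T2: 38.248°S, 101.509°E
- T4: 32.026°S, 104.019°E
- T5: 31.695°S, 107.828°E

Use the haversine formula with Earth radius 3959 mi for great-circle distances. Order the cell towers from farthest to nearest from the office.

Distances from the office:
T2 38.248°S, 101.509°E: 350.5 mi
T1 30.683°S, 98.666°E: 326.4 mi
T5 31.695°S, 107.828°E: 291.0 mi
T3 33.460°S, 106.084°E: 163.8 mi
T4 32.026°S, 104.019°E: 103.4 mi

T2, T1, T5, T3, T4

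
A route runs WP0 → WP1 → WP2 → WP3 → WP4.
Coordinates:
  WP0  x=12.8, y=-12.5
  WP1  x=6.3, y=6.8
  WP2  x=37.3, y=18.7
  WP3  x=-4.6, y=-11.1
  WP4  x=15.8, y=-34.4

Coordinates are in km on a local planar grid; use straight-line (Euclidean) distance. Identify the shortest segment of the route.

WP0–WP1

Leg distances:
WP0→WP1: 20.4 km
WP1→WP2: 33.2 km
WP2→WP3: 51.4 km
WP3→WP4: 31.0 km
The shortest leg is WP0–WP1 at 20.4 km.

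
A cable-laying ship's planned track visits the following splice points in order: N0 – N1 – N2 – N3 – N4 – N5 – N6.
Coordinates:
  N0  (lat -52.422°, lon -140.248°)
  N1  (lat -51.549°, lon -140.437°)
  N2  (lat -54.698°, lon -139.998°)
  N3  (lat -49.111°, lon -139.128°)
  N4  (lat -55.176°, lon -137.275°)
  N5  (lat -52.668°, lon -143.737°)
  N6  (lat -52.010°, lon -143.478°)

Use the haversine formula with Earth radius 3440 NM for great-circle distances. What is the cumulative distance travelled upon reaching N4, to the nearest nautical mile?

Leg distances:
N0→N1: 52.9 NM  (cumulative 52.9 NM)
N1→N2: 189.7 NM  (cumulative 242.6 NM)
N2→N3: 337.0 NM  (cumulative 579.6 NM)
N3→N4: 370.4 NM  (cumulative 950.0 NM)
Cumulative distance at N4 ≈ 950 NM.

950 NM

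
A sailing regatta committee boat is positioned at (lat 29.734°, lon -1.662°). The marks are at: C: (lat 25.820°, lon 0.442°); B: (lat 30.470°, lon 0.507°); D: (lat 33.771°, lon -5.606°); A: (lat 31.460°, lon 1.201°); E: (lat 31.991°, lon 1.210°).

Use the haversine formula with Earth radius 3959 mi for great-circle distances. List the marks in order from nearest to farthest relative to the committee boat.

B, A, E, C, D

Computing each great-circle distance from (lat 29.734°, lon -1.662°):
B (lat 30.470°, lon 0.507°): 139.3 mi
A (lat 31.460°, lon 1.201°): 207.9 mi
E (lat 31.991°, lon 1.210°): 230.9 mi
C (lat 25.820°, lon 0.442°): 299.5 mi
D (lat 33.771°, lon -5.606°): 362.6 mi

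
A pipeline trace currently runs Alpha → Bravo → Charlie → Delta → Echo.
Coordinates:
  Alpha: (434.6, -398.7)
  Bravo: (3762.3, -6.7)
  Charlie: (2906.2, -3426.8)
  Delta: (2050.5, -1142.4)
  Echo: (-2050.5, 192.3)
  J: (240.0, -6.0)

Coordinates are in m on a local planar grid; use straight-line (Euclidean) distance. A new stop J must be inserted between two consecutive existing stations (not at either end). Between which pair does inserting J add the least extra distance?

Added distance for inserting J between each consecutive pair:
Alpha–Bravo: 609.9 m
Bravo–Charlie: 4333.8 m
Charlie–Delta: 4035.3 m
Delta–Echo: 123.9 m
Smallest added distance is 123.9 m, inserting between Delta and Echo.

between Delta and Echo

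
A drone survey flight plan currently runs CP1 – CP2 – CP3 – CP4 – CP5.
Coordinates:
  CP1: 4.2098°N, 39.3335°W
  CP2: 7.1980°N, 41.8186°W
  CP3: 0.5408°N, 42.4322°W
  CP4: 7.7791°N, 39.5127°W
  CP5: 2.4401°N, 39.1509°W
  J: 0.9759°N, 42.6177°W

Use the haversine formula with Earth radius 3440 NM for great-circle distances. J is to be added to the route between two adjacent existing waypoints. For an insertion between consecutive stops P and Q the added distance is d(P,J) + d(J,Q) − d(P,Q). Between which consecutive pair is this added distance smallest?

between CP2 and CP3

Added distance for inserting J between each consecutive pair:
CP1–CP2: 420.3 NM
CP2–CP3: 3.6 NM
CP3–CP4: 8.7 NM
CP4–CP5: 353.3 NM
Smallest added distance is 3.6 NM, inserting between CP2 and CP3.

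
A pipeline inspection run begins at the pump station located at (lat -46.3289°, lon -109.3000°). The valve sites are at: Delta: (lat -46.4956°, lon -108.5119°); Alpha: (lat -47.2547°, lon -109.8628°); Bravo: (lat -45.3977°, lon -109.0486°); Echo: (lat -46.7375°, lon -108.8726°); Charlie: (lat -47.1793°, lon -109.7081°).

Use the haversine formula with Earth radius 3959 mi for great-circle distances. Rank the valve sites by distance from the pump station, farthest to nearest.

Distances from the pump station:
Alpha (lat -47.2547°, lon -109.8628°): 69.3 mi
Bravo (lat -45.3977°, lon -109.0486°): 65.5 mi
Charlie (lat -47.1793°, lon -109.7081°): 61.9 mi
Delta (lat -46.4956°, lon -108.5119°): 39.3 mi
Echo (lat -46.7375°, lon -108.8726°): 34.8 mi

Alpha, Bravo, Charlie, Delta, Echo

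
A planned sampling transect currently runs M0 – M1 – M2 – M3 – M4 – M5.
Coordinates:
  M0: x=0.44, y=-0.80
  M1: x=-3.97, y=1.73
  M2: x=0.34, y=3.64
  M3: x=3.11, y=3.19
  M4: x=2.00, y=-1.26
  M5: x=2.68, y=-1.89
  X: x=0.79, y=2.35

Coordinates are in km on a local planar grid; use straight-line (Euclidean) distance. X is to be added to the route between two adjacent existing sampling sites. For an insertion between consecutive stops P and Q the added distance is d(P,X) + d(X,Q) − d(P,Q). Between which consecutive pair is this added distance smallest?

between M2 and M3

Added distance for inserting X between each consecutive pair:
M0–M1: 2.9 km
M1–M2: 1.5 km
M2–M3: 1.0 km
M3–M4: 1.7 km
M4–M5: 7.5 km
Smallest added distance is 1.0 km, inserting between M2 and M3.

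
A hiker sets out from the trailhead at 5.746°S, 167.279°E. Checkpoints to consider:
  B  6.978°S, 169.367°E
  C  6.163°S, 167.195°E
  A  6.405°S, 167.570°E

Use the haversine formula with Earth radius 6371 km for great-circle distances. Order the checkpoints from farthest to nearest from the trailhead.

Computing each great-circle distance from 5.746°S, 167.279°E:
B 6.978°S, 169.367°E: 268.3 km
A 6.405°S, 167.570°E: 80.0 km
C 6.163°S, 167.195°E: 47.3 km

B, A, C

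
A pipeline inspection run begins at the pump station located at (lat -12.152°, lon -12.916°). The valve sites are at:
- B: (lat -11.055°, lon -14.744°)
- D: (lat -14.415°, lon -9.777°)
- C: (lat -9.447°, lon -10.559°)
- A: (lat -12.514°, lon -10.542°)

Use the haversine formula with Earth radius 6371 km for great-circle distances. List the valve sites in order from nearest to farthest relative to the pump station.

B, A, C, D

Computing each great-circle distance from (lat -12.152°, lon -12.916°):
B (lat -11.055°, lon -14.744°): 233.5 km
A (lat -12.514°, lon -10.542°): 261.0 km
C (lat -9.447°, lon -10.559°): 395.9 km
D (lat -14.415°, lon -9.777°): 422.7 km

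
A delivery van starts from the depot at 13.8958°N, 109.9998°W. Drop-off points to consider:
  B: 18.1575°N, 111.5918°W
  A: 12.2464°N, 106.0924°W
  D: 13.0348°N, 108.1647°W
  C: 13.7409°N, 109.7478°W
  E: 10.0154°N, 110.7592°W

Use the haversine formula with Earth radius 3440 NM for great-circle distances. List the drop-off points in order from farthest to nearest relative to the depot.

B, A, E, D, C

Distances from the depot:
B 18.1575°N, 111.5918°W: 271.9 NM
A 12.2464°N, 106.0924°W: 249.0 NM
E 10.0154°N, 110.7592°W: 237.2 NM
D 13.0348°N, 108.1647°W: 119.0 NM
C 13.7409°N, 109.7478°W: 17.4 NM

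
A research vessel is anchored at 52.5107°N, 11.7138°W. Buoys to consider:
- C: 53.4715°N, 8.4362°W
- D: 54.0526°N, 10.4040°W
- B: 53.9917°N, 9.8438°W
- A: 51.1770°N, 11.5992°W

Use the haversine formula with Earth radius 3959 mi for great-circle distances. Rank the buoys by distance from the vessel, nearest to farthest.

Distances from the vessel:
A 51.1770°N, 11.5992°W: 92.3 mi
D 54.0526°N, 10.4040°W: 119.5 mi
B 53.9917°N, 9.8438°W: 128.2 mi
C 53.4715°N, 8.4362°W: 151.6 mi

A, D, B, C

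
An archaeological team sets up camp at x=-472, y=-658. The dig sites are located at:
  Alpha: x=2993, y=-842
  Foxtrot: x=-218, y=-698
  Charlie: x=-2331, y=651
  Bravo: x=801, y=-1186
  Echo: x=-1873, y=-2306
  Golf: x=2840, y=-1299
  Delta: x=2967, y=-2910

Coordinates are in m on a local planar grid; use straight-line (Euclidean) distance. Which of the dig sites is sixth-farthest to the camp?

Distances from the camp (x=-472, y=-658):
Delta: 4110.7 m
Alpha: 3469.9 m
Golf: 3373.5 m
Charlie: 2273.6 m
Echo: 2163.0 m
Bravo: 1378.2 m
Foxtrot: 257.1 m
The sixth-farthest is Bravo at 1378.2 m.

Bravo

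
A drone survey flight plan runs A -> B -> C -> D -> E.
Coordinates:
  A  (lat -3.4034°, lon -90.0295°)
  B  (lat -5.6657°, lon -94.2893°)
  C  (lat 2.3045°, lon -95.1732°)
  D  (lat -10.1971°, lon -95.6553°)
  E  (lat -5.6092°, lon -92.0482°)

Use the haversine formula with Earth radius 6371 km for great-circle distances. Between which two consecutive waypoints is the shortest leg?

Leg distances:
A→B: 535.0 km
B→C: 891.7 km
C→D: 1391.1 km
D→E: 646.5 km
The shortest leg is A–B at 535.0 km.

A–B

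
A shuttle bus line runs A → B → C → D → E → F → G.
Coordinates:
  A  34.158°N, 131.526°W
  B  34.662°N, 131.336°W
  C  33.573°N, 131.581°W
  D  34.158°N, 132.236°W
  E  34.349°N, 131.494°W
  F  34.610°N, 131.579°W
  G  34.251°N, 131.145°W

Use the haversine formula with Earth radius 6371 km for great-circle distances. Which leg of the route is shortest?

E–F

Leg distances:
A→B: 58.7 km
B→C: 123.2 km
C→D: 88.8 km
D→E: 71.4 km
E→F: 30.0 km
F→G: 56.4 km
The shortest leg is E–F at 30.0 km.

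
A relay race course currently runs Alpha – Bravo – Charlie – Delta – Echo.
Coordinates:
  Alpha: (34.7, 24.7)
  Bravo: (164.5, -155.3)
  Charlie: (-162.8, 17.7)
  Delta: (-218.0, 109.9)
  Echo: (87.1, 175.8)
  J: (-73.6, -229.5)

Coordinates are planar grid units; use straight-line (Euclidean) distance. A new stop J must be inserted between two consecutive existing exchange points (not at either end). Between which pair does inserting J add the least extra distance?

between Bravo and Charlie

Added distance for inserting J between each consecutive pair:
Alpha–Bravo: 303.8
Bravo–Charlie: 142.0
Charlie–Delta: 524.2
Delta–Echo: 492.7
Smallest added distance is 142.0, inserting between Bravo and Charlie.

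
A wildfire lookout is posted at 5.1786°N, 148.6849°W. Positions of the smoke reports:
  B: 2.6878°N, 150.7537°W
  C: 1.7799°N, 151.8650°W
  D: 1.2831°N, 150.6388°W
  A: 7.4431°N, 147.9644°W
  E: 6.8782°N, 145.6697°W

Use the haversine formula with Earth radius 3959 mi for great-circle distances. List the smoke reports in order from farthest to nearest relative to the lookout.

C, D, E, B, A

Computing each great-circle distance from 5.1786°N, 148.6849°W:
C 1.7799°N, 151.8650°W: 321.3 mi
D 1.2831°N, 150.6388°W: 301.0 mi
E 6.8782°N, 145.6697°W: 238.2 mi
B 2.6878°N, 150.7537°W: 223.5 mi
A 7.4431°N, 147.9644°W: 164.1 mi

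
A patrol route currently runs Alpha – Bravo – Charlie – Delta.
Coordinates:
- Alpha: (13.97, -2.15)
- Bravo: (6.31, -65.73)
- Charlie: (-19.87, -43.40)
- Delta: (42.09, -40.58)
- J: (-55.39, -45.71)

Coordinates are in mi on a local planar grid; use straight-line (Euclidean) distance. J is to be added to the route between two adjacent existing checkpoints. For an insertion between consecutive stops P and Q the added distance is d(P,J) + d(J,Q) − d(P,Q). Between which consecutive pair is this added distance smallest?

between Bravo and Charlie

Added distance for inserting J between each consecutive pair:
Alpha–Bravo: 82.7 mi
Bravo–Charlie: 66.1 mi
Charlie–Delta: 71.2 mi
Smallest added distance is 66.1 mi, inserting between Bravo and Charlie.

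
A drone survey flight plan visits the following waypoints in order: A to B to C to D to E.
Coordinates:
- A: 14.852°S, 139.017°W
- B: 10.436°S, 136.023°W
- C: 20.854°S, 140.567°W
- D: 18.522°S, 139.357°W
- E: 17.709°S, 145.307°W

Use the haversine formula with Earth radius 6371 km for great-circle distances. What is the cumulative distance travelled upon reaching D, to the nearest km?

Leg distances:
A→B: 588.7 km  (cumulative 588.7 km)
B→C: 1256.1 km  (cumulative 1844.8 km)
C→D: 288.6 km  (cumulative 2133.4 km)
Cumulative distance at D ≈ 2133 km.

2133 km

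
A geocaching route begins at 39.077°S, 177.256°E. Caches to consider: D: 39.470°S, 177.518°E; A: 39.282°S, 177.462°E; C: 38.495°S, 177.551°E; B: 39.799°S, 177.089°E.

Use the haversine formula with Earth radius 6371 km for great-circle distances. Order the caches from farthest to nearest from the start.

B, C, D, A

Computing each great-circle distance from 39.077°S, 177.256°E:
B 39.799°S, 177.089°E: 81.6 km
C 38.495°S, 177.551°E: 69.6 km
D 39.470°S, 177.518°E: 49.2 km
A 39.282°S, 177.462°E: 28.9 km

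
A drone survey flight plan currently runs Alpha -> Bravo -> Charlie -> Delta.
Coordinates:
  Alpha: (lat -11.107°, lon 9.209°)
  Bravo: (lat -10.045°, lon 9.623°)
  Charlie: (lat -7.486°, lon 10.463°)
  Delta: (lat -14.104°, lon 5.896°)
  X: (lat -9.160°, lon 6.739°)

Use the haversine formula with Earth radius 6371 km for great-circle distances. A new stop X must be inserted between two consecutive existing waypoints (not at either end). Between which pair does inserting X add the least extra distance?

between Charlie and Delta

Added distance for inserting X between each consecutive pair:
Alpha–Bravo: 551.0 km
Bravo–Charlie: 482.0 km
Charlie–Delta: 118.5 km
Smallest added distance is 118.5 km, inserting between Charlie and Delta.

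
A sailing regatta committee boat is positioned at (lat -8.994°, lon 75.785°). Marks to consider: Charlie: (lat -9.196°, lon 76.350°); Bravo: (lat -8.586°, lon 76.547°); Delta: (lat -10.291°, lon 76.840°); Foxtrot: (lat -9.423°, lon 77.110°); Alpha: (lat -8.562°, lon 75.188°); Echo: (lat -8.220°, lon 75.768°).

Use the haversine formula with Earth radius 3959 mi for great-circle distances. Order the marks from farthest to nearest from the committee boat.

Delta, Foxtrot, Bravo, Echo, Alpha, Charlie

Computing each great-circle distance from (lat -8.994°, lon 75.785°):
Delta (lat -10.291°, lon 76.840°): 114.9 mi
Foxtrot (lat -9.423°, lon 77.110°): 95.1 mi
Bravo (lat -8.586°, lon 76.547°): 59.2 mi
Echo (lat -8.220°, lon 75.768°): 53.5 mi
Alpha (lat -8.562°, lon 75.188°): 50.5 mi
Charlie (lat -9.196°, lon 76.350°): 41.0 mi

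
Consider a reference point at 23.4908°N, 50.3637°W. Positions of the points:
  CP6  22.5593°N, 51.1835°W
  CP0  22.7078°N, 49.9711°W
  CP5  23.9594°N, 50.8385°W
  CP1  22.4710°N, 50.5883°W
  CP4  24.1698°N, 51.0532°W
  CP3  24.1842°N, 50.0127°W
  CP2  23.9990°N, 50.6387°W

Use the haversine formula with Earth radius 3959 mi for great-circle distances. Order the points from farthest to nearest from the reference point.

CP6, CP1, CP4, CP0, CP3, CP5, CP2

Distances from the reference point:
CP6 22.5593°N, 51.1835°W: 82.8 mi
CP1 22.4710°N, 50.5883°W: 71.9 mi
CP4 24.1698°N, 51.0532°W: 64.0 mi
CP0 22.7078°N, 49.9711°W: 59.6 mi
CP3 24.1842°N, 50.0127°W: 52.8 mi
CP5 23.9594°N, 50.8385°W: 44.2 mi
CP2 23.9990°N, 50.6387°W: 39.2 mi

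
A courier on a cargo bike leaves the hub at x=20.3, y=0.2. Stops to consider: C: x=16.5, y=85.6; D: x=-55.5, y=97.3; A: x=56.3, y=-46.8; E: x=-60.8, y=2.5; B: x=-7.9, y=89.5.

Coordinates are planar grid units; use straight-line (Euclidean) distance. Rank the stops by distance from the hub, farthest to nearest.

D, B, C, E, A

Distance from the hub at x=20.3, y=0.2 to each:
D x=-55.5, y=97.3: 123.2
B x=-7.9, y=89.5: 93.6
C x=16.5, y=85.6: 85.5
E x=-60.8, y=2.5: 81.1
A x=56.3, y=-46.8: 59.2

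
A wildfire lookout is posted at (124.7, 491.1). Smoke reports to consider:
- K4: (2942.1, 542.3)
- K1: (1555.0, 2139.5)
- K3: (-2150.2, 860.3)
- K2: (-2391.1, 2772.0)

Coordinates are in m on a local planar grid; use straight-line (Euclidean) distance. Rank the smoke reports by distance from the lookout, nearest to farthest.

K1, K3, K4, K2

Distance from the lookout at (124.7, 491.1) to each:
K1 (1555.0, 2139.5): 2182.4 m
K3 (-2150.2, 860.3): 2304.7 m
K4 (2942.1, 542.3): 2817.9 m
K2 (-2391.1, 2772.0): 3395.8 m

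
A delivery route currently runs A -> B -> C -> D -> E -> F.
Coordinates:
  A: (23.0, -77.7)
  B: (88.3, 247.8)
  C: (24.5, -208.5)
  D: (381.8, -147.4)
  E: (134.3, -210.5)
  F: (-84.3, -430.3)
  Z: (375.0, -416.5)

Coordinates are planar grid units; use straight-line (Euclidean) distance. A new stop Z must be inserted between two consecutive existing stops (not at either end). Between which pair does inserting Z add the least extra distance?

between C and D

Added distance for inserting Z between each consecutive pair:
A–B: 880.1
B–C: 670.4
C–D: 314.3
D–E: 330.6
E–F: 466.3
Smallest added distance is 314.3, inserting between C and D.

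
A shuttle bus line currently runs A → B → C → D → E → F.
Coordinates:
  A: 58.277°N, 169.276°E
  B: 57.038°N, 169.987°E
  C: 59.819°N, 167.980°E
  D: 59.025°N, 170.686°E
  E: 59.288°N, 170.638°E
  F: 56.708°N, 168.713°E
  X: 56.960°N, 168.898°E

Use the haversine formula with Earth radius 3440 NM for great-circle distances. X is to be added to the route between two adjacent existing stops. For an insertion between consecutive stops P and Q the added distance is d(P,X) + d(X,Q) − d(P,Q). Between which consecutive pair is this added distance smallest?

Added distance for inserting X between each consecutive pair:
A–B: 38.1 NM
B–C: 31.5 NM
C–D: 215.1 NM
D–E: 270.8 NM
E–F: 0.0 NM
Smallest added distance is 0.0 NM, inserting between E and F.

between E and F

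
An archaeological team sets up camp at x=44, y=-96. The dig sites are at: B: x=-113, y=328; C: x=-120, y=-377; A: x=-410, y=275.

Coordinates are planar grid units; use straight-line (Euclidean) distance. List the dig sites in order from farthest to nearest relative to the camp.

A, B, C

Computing each straight-line distance from x=44, y=-96:
A x=-410, y=275: 586.3
B x=-113, y=328: 452.1
C x=-120, y=-377: 325.4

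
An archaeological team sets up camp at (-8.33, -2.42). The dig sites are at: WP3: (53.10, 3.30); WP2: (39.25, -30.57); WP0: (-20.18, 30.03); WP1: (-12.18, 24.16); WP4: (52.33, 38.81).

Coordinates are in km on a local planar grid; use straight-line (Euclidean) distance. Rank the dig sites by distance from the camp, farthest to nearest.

Computing each straight-line distance from (-8.33, -2.42):
WP4 (52.33, 38.81): 73.3 km
WP3 (53.10, 3.30): 61.7 km
WP2 (39.25, -30.57): 55.3 km
WP0 (-20.18, 30.03): 34.5 km
WP1 (-12.18, 24.16): 26.9 km

WP4, WP3, WP2, WP0, WP1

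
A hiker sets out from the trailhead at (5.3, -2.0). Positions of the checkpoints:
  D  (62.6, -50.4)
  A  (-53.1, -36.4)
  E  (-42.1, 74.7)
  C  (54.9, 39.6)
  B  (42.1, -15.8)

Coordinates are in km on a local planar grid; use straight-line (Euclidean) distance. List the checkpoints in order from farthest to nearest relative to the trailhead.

Computing each straight-line distance from (5.3, -2.0):
E (-42.1, 74.7): 90.2 km
D (62.6, -50.4): 75.0 km
A (-53.1, -36.4): 67.8 km
C (54.9, 39.6): 64.7 km
B (42.1, -15.8): 39.3 km

E, D, A, C, B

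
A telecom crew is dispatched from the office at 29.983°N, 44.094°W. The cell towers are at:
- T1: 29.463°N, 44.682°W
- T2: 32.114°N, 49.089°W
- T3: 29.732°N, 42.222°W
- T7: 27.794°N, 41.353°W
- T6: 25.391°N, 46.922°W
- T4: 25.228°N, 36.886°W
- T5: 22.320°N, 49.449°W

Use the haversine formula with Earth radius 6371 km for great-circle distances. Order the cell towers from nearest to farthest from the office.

T1, T3, T7, T2, T6, T4, T5

Computing each great-circle distance from 29.983°N, 44.094°W:
T1 29.463°N, 44.682°W: 81.0 km
T3 29.732°N, 42.222°W: 182.7 km
T7 27.794°N, 41.353°W: 361.2 km
T2 32.114°N, 49.089°W: 531.5 km
T6 25.391°N, 46.922°W: 581.5 km
T4 25.228°N, 36.886°W: 885.1 km
T5 22.320°N, 49.449°W: 1005.5 km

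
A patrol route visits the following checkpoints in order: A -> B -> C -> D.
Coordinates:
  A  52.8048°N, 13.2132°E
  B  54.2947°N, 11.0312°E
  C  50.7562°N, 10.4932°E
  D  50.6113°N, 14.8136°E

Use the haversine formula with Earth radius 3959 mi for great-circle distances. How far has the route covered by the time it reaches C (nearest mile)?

382 mi

Leg distances:
A→B: 136.5 mi  (cumulative 136.5 mi)
B→C: 245.5 mi  (cumulative 382.0 mi)
Cumulative distance at C ≈ 382 mi.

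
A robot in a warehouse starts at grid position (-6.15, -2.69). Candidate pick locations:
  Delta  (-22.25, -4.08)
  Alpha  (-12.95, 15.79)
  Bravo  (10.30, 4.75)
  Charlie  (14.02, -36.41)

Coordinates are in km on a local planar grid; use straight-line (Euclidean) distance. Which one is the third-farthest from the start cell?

Bravo

Distances from the start cell ((-6.15, -2.69)):
Charlie: 39.3 km
Alpha: 19.7 km
Bravo: 18.1 km
Delta: 16.2 km
The third-farthest is Bravo at 18.1 km.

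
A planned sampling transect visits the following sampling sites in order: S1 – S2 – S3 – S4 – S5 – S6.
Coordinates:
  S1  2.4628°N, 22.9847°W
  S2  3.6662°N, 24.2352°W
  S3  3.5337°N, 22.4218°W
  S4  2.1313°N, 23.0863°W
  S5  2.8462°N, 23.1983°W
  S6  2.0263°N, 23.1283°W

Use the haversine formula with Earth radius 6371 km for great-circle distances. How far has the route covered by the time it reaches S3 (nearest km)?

Leg distances:
S1→S2: 192.8 km  (cumulative 192.8 km)
S2→S3: 201.8 km  (cumulative 394.6 km)
Cumulative distance at S3 ≈ 395 km.

395 km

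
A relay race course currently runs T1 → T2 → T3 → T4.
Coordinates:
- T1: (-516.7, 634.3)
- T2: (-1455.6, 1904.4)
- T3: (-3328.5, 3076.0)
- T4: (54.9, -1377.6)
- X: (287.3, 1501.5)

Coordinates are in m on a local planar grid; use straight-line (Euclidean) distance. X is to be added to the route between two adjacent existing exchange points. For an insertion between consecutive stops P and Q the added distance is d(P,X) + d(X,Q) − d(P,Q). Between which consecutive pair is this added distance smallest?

between T3 and T4

Added distance for inserting X between each consecutive pair:
T1–T2: 1392.0 m
T2–T3: 3523.4 m
T3–T4: 1239.2 m
Smallest added distance is 1239.2 m, inserting between T3 and T4.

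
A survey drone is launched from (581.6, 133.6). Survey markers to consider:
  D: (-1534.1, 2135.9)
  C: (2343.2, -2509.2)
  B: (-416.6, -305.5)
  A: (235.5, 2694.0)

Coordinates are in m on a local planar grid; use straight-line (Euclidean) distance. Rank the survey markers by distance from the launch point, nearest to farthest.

B, A, D, C

Distance from the launch point at (581.6, 133.6) to each:
B (-416.6, -305.5): 1090.5 m
A (235.5, 2694.0): 2583.7 m
D (-1534.1, 2135.9): 2913.0 m
C (2343.2, -2509.2): 3176.1 m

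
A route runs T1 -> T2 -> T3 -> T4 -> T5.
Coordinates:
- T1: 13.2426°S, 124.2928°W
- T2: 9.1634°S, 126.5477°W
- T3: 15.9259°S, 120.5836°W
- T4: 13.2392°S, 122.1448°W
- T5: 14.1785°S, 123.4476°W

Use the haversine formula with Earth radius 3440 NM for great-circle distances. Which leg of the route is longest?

T2–T3

Leg distances:
T1→T2: 278.6 NM
T2→T3: 535.6 NM
T3→T4: 185.1 NM
T4→T5: 94.6 NM
The longest leg is T2–T3 at 535.6 NM.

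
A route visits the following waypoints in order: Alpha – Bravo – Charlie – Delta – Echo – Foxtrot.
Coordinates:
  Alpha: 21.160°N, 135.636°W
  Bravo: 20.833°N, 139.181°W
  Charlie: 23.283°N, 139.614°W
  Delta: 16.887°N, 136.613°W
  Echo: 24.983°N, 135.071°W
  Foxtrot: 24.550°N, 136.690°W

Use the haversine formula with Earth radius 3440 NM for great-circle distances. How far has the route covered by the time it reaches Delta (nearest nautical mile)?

768 NM

Leg distances:
Alpha→Bravo: 199.7 NM  (cumulative 199.7 NM)
Bravo→Charlie: 149.1 NM  (cumulative 348.7 NM)
Charlie→Delta: 419.6 NM  (cumulative 768.3 NM)
Cumulative distance at Delta ≈ 768 NM.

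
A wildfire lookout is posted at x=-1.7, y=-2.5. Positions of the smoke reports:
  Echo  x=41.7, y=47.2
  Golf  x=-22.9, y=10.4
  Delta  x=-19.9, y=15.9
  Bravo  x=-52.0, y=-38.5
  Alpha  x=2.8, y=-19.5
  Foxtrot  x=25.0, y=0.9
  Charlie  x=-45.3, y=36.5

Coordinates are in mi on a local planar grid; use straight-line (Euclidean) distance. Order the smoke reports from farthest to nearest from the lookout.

Computing each straight-line distance from x=-1.7, y=-2.5:
Echo x=41.7, y=47.2: 66.0 mi
Bravo x=-52.0, y=-38.5: 61.9 mi
Charlie x=-45.3, y=36.5: 58.5 mi
Foxtrot x=25.0, y=0.9: 26.9 mi
Delta x=-19.9, y=15.9: 25.9 mi
Golf x=-22.9, y=10.4: 24.8 mi
Alpha x=2.8, y=-19.5: 17.6 mi

Echo, Bravo, Charlie, Foxtrot, Delta, Golf, Alpha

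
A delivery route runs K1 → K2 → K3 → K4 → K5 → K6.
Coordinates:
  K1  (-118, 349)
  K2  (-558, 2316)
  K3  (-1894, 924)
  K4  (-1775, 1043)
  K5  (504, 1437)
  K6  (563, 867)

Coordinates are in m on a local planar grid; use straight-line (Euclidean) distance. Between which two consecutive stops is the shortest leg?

K3–K4

Leg distances:
K1→K2: 2015.6 m
K2→K3: 1929.4 m
K3→K4: 168.3 m
K4→K5: 2312.8 m
K5→K6: 573.0 m
The shortest leg is K3–K4 at 168.3 m.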